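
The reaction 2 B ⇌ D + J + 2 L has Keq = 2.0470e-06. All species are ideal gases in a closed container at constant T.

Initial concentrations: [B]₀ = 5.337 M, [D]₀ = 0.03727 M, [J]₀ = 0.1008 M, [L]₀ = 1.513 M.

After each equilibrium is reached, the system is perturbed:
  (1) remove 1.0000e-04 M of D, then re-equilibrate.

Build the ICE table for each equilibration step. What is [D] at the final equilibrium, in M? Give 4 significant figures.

[D]_eq = 4.5122e-04 M

Q₀ = 3.0193e-04 vs Keq = 2.0470e-06 ⇒ Q>K, reverse
Step 1:
                  B         D         J         L
  I           5.337   0.03727    0.1008     1.513
  C         0.07364  -0.03682  -0.03682  -0.07364
  E           5.411 4.5208e-04   0.06398     1.439
  solve Keq expr → x = -0.03682; check Q = 2.0470e-06
Then remove 1.0000e-04 M of D.
Step 2:
                  B         D         J         L
  I           5.411 3.5208e-04   0.06398     1.439
  C       -1.9829e-04 9.9143e-05 9.9143e-05 1.9829e-04
  E            5.41 4.5122e-04   0.06408      1.44
  solve Keq expr → x = 9.9143e-05; check Q = 2.0470e-06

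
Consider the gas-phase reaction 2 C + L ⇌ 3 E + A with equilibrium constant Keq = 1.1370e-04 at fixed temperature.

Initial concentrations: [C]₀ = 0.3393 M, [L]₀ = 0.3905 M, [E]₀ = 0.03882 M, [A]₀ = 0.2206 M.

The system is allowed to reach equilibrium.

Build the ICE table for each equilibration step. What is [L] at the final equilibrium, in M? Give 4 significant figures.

Q₀ = 2.8707e-04 vs Keq = 1.1370e-04 ⇒ Q>K, reverse
Step 1:
                   C          L          E          A
  init        0.3393     0.3905    0.03882     0.2206
  Δ         0.006484   0.003242  -0.009726  -0.003242
  eq          0.3458     0.3937    0.02909     0.2174
  solve Keq expr → x = -0.003242; check Q = 1.1370e-04

[L]_eq = 0.3937 M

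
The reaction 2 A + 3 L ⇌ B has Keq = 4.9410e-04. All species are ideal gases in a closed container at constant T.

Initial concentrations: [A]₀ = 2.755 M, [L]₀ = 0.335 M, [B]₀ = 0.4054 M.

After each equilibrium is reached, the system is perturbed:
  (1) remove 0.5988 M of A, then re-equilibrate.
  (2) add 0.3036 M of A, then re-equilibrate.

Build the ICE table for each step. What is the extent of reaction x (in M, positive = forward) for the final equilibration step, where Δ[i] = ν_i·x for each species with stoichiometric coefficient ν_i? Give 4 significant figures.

x = 0.002817 M

Q₀ = 1.421 vs Keq = 4.9410e-04 ⇒ Q>K, reverse
Step 1:
                    A           L           B
  I             2.755       0.335      0.4054
  C            0.7702       1.155     -0.3851
  E             3.525        1.49     0.02032
  solve Keq expr → x = -0.3851; check Q = 4.9410e-04
Then remove 0.5988 M of A.
Step 2:
                    A           L           B
  I             2.926        1.49     0.02032
  C           0.01143     0.01714   -0.005715
  E             2.938       1.507     0.01461
  solve Keq expr → x = -0.005715; check Q = 4.9410e-04
Then add 0.3036 M of A.
Step 3:
                    A           L           B
  I             3.241       1.507     0.01461
  C         -0.005633    -0.00845    0.002817
  E             3.236       1.499     0.01742
  solve Keq expr → x = 0.002817; check Q = 4.9410e-04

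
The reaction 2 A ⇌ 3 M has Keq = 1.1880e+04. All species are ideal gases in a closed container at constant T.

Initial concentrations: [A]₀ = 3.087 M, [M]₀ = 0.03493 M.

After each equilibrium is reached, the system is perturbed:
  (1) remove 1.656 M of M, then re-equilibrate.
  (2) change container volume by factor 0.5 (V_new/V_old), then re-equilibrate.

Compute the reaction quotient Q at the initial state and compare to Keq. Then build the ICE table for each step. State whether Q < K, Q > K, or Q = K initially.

Q₀ = 4.4722e-06 vs Keq = 1.1880e+04 ⇒ Q<K, forward
Step 1:
                  A         M
  init        3.087   0.03493
  Δ          -2.998     4.498
  eq        0.08854     4.533
  solve Keq expr → x = 1.499; check Q = 1.1880e+04
Then remove 1.656 M of M.
Step 2:
                  A         M
  init      0.08854     2.877
  Δ        -0.04228   0.06343
  eq        0.04625      2.94
  solve Keq expr → x = 0.02114; check Q = 1.1880e+04
Then change container volume by factor 0.5 (V_new/V_old).
Step 3:
                  A         M
  init       0.0925      5.88
  Δ         0.03649  -0.05474
  eq          0.129     5.825
  solve Keq expr → x = -0.01825; check Q = 1.1880e+04

Q₀ = 4.4722e-06; Q < K (proceeds forward)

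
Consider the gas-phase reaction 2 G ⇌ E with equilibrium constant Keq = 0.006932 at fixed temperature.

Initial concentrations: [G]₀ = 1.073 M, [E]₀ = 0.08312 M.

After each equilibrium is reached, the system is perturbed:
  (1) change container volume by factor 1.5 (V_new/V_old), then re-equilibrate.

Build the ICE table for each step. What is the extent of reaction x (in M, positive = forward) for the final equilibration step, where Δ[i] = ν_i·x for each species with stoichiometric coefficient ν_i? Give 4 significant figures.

Q₀ = 0.07219 vs Keq = 0.006932 ⇒ Q>K, reverse
Step 1:
                   G          E
  Initial      1.073    0.08312
  Change      0.1457   -0.07283
  Equil        1.219    0.01029
  solve Keq expr → x = -0.07283; check Q = 0.006932
Then change container volume by factor 1.5 (V_new/V_old).
Step 2:
                   G          E
  Initial     0.8124   0.006863
  Change    0.004474  -0.002237
  Equil       0.8169   0.004626
  solve Keq expr → x = -0.002237; check Q = 0.006932

x = -0.002237 M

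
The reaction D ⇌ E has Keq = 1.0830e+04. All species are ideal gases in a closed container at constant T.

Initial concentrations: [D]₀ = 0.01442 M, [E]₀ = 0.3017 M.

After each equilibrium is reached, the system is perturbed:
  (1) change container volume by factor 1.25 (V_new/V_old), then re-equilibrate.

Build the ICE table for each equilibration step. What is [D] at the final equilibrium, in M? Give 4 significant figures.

[D]_eq = 2.3349e-05 M

Q₀ = 20.92 vs Keq = 1.0830e+04 ⇒ Q<K, forward
Step 1:
                    D           E
  I           0.01442      0.3017
  C          -0.01439     0.01439
  E        2.9187e-05      0.3161
  solve Keq expr → x = 0.01439; check Q = 1.0830e+04
Then change container volume by factor 1.25 (V_new/V_old).
Step 2:
                    D           E
  I        2.3349e-05      0.2529
  C                 0           0
  E        2.3349e-05      0.2529
  solve Keq expr → x = 0; check Q = 1.0830e+04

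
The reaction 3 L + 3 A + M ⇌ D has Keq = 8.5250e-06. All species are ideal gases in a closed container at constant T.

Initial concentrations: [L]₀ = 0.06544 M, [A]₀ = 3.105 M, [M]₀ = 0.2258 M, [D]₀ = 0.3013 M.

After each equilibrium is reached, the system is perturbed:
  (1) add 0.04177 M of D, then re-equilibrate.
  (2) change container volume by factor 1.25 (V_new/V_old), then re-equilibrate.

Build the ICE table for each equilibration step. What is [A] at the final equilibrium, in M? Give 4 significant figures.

[A]_eq = 3.307 M

Q₀ = 159.1 vs Keq = 8.5250e-06 ⇒ Q>K, reverse
Step 1:
                    L           A           M           D
  Initial     0.06544       3.105      0.2258      0.3013
  Change       0.9031      0.9031       0.301      -0.301
  Equil        0.9686       4.008      0.5268  2.6276e-04
  solve Keq expr → x = -0.301; check Q = 8.5250e-06
Then add 0.04177 M of D.
Step 2:
                    L           A           M           D
  Initial      0.9686       4.008      0.5268     0.04203
  Change       0.1248      0.1248     0.04159    -0.04159
  Equil         1.093       4.133      0.5684  4.4704e-04
  solve Keq expr → x = -0.04159; check Q = 8.5250e-06
Then change container volume by factor 1.25 (V_new/V_old).
Step 3:
                    L           A           M           D
  Initial      0.8746       3.306      0.4547  3.5763e-04
  Change   7.9052e-04  7.9052e-04  2.6351e-04 -2.6351e-04
  Equil        0.8754       3.307       0.455  9.4128e-05
  solve Keq expr → x = -2.6351e-04; check Q = 8.5250e-06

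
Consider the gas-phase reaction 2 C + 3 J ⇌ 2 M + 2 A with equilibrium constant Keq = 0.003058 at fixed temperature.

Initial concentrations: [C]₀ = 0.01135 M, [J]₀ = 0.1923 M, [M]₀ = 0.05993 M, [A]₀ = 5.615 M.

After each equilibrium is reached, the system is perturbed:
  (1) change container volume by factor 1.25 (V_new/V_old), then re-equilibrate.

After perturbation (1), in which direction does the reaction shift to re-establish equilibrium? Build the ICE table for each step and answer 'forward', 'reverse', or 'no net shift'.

Q₀ = 1.2361e+05 vs Keq = 0.003058 ⇒ Q>K, reverse
Step 1:
                   C          J          M          A
  Initial    0.01135     0.1923    0.05993      5.615
  Change     0.05982    0.08974   -0.05982   -0.05982
  Equil      0.07117      0.282 1.0612e-04      5.555
  solve Keq expr → x = -0.02991; check Q = 0.003058
Then change container volume by factor 1.25 (V_new/V_old).
Step 2:
                   C          J          M          A
  Initial    0.05694     0.2256 8.4896e-05      4.444
  Change  8.9439e-06 1.3416e-05 -8.9439e-06 -8.9439e-06
  Equil      0.05695     0.2256 7.5952e-05      4.444
  solve Keq expr → x = -4.4719e-06; check Q = 0.003058

Direction: reverse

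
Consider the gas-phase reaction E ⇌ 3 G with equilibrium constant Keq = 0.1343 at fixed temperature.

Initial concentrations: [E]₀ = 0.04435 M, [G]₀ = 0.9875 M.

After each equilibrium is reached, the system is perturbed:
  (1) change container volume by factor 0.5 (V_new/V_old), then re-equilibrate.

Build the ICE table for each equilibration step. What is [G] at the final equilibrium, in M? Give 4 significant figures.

[G]_eq = 0.4326 M

Q₀ = 21.71 vs Keq = 0.1343 ⇒ Q>K, reverse
Step 1:
                    E           G
  Initial     0.04435      0.9875
  Change       0.2197      -0.659
  Equil         0.264      0.3285
  solve Keq expr → x = -0.2197; check Q = 0.1343
Then change container volume by factor 0.5 (V_new/V_old).
Step 2:
                    E           G
  Initial       0.528       0.657
  Change      0.07481     -0.2244
  Equil        0.6028      0.4326
  solve Keq expr → x = -0.07481; check Q = 0.1343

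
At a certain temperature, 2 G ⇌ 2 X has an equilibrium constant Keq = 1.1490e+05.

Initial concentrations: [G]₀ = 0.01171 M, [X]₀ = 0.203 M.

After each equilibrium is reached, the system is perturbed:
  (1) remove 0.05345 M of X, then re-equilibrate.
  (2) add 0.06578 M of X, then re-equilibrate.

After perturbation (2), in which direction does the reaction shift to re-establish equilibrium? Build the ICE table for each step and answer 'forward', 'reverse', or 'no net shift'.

Direction: reverse

Q₀ = 300.5 vs Keq = 1.1490e+05 ⇒ Q<K, forward
Step 1:
                   G          X
  I          0.01171      0.203
  C         -0.01108    0.01108
  E       6.3156e-04     0.2141
  solve Keq expr → x = 0.005539; check Q = 1.1490e+05
Then remove 0.05345 M of X.
Step 2:
                   G          X
  I       6.3156e-04     0.1606
  C       -1.5722e-04 1.5722e-04
  E       4.7434e-04     0.1608
  solve Keq expr → x = 7.8610e-05; check Q = 1.1490e+05
Then add 0.06578 M of X.
Step 3:
                   G          X
  I       4.7434e-04     0.2266
  C       1.9349e-04 -1.9349e-04
  E       6.6783e-04     0.2264
  solve Keq expr → x = -9.6744e-05; check Q = 1.1490e+05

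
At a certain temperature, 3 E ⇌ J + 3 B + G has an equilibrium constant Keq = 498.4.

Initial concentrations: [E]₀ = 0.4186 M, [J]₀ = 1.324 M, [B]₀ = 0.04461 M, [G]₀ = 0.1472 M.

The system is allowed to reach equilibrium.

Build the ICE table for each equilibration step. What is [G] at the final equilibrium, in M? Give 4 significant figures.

[G]_eq = 0.2736 M

Q₀ = 2.3588e-04 vs Keq = 498.4 ⇒ Q<K, forward
Step 1:
                  E         J         B         G
  Initial    0.4186     1.324   0.04461    0.1472
  Change    -0.3793    0.1264    0.3793    0.1264
  Equil     0.03929      1.45    0.4239    0.2736
  solve Keq expr → x = 0.1264; check Q = 498.4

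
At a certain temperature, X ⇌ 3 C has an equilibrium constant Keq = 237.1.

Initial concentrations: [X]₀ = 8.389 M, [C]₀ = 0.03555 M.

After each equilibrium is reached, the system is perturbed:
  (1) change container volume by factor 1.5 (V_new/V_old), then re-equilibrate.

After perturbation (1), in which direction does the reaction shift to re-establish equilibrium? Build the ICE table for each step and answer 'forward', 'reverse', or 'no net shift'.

Direction: forward

Q₀ = 5.3556e-06 vs Keq = 237.1 ⇒ Q<K, forward
Step 1:
                  X         C
  init        8.389   0.03555
  Δ          -3.492     10.48
  eq          4.897     10.51
  solve Keq expr → x = 3.492; check Q = 237.1
Then change container volume by factor 1.5 (V_new/V_old).
Step 2:
                  X         C
  init        3.265     7.007
  Δ         -0.5444     1.633
  eq           2.72      8.64
  solve Keq expr → x = 0.5444; check Q = 237.1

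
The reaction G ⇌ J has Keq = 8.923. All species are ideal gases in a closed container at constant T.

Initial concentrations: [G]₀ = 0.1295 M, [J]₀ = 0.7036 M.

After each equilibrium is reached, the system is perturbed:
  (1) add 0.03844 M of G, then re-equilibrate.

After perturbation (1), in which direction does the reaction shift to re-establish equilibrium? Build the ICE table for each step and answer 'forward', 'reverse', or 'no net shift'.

Direction: forward

Q₀ = 5.433 vs Keq = 8.923 ⇒ Q<K, forward
Step 1:
                    G           J
  init         0.1295      0.7036
  Δ          -0.04554     0.04554
  eq          0.08396      0.7491
  solve Keq expr → x = 0.04554; check Q = 8.923
Then add 0.03844 M of G.
Step 2:
                    G           J
  init         0.1224      0.7491
  Δ          -0.03457     0.03457
  eq          0.08783      0.7837
  solve Keq expr → x = 0.03457; check Q = 8.923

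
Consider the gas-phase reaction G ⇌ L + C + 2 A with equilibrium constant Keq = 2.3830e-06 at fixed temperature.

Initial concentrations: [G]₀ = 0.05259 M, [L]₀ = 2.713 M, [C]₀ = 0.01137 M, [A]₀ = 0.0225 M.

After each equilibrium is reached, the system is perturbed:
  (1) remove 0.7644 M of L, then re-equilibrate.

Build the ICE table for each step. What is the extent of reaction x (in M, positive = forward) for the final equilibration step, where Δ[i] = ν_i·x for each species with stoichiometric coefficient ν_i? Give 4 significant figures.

x = 2.7501e-04 M

Q₀ = 2.9694e-04 vs Keq = 2.3830e-06 ⇒ Q>K, reverse
Step 1:
                  G         L         C         A
  init      0.05259     2.713   0.01137    0.0225
  Δ        0.008905 -0.008905 -0.008905  -0.01781
  eq         0.0615     2.704  0.002465  0.004689
  solve Keq expr → x = -0.008905; check Q = 2.3830e-06
Then remove 0.7644 M of L.
Step 2:
                  G         L         C         A
  init       0.0615      1.94  0.002465  0.004689
  Δ       -2.7501e-04 2.7501e-04 2.7501e-04 5.5003e-04
  eq        0.06122      1.94   0.00274  0.005239
  solve Keq expr → x = 2.7501e-04; check Q = 2.3830e-06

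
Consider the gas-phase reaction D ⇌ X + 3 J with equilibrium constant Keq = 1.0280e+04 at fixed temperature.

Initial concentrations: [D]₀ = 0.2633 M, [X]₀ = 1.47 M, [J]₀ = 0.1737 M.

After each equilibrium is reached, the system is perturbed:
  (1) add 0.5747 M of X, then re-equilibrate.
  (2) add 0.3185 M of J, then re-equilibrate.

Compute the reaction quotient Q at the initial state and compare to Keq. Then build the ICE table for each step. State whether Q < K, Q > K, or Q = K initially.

Q₀ = 0.02926 vs Keq = 1.0280e+04 ⇒ Q<K, forward
Step 1:
                  D         X         J
  Initial    0.2633      1.47    0.1737
  Change    -0.2631    0.2631    0.7894
  Equil   1.5063e-04     1.733    0.9631
  solve Keq expr → x = 0.2631; check Q = 1.0280e+04
Then add 0.5747 M of X.
Step 2:
                  D         X         J
  Initial 1.5063e-04     2.308    0.9631
  Change  4.9851e-05 -4.9851e-05 -1.4955e-04
  Equil   2.0048e-04     2.308     0.963
  solve Keq expr → x = -4.9851e-05; check Q = 1.0280e+04
Then add 0.3185 M of J.
Step 3:
                  D         X         J
  Initial 2.0048e-04     2.308     1.281
  Change  2.7101e-04 -2.7101e-04 -8.1304e-04
  Equil   4.7150e-04     2.308     1.281
  solve Keq expr → x = -2.7101e-04; check Q = 1.0280e+04

Q₀ = 0.02926; Q < K (proceeds forward)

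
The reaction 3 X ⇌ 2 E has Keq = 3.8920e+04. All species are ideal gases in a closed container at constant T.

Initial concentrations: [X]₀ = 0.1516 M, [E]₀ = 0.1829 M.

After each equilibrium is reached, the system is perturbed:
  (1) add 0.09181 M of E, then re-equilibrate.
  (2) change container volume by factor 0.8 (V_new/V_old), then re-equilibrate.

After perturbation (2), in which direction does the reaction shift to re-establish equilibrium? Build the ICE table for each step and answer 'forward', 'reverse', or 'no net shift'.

Q₀ = 9.601 vs Keq = 3.8920e+04 ⇒ Q<K, forward
Step 1:
                   X          E
  Initial     0.1516     0.1829
  Change     -0.1391    0.09273
  Equil       0.0125     0.2756
  solve Keq expr → x = 0.04637; check Q = 3.8920e+04
Then add 0.09181 M of E.
Step 2:
                   X          E
  Initial     0.0125     0.3674
  Change    0.002593  -0.001729
  Equil      0.01509     0.3657
  solve Keq expr → x = -8.6427e-04; check Q = 3.8920e+04
Then change container volume by factor 0.8 (V_new/V_old).
Step 3:
                   X          E
  Initial    0.01886     0.4571
  Change    -0.00133 8.8635e-04
  Equil      0.01753      0.458
  solve Keq expr → x = 4.4318e-04; check Q = 3.8920e+04

Direction: forward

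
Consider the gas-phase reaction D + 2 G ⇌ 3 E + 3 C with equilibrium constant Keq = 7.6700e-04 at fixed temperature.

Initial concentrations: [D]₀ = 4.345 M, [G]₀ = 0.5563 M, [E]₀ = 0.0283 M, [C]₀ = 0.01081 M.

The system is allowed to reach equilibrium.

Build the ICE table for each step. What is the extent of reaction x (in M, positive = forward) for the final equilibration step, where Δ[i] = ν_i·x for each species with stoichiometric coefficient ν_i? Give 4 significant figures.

Q₀ = 2.1293e-11 vs Keq = 7.6700e-04 ⇒ Q<K, forward
Step 1:
                  D         G         E         C
  Initial     4.345    0.5563    0.0283   0.01081
  Change   -0.08675   -0.1735    0.2603    0.2603
  Equil       4.258    0.3828    0.2886    0.2711
  solve Keq expr → x = 0.08675; check Q = 7.6700e-04

x = 0.08675 M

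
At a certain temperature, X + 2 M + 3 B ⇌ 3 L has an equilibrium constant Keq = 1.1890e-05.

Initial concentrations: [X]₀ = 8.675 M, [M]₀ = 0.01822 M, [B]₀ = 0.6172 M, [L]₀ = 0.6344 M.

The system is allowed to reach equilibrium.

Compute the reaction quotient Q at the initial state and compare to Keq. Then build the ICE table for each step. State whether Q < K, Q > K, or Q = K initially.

Q₀ = 377.1 vs Keq = 1.1890e-05 ⇒ Q>K, reverse
Step 1:
                  X         M         B         L
  I           8.675   0.01822    0.6172    0.6344
  C          0.2007    0.4014    0.6021   -0.6021
  E           8.876    0.4196     1.219    0.0323
  solve Keq expr → x = -0.2007; check Q = 1.1890e-05

Q₀ = 377.1; Q > K (proceeds reverse)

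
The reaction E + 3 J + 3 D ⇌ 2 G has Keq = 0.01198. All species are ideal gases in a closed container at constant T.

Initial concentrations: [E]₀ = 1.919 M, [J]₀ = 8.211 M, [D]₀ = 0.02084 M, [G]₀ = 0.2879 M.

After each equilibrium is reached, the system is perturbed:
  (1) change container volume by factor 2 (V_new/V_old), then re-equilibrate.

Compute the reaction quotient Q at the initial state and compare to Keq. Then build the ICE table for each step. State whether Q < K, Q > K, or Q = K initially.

Q₀ = 8.62 vs Keq = 0.01198 ⇒ Q>K, reverse
Step 1:
                    E           J           D           G
  Initial       1.919       8.211     0.02084      0.2879
  Change      0.04156      0.1247      0.1247    -0.08313
  Equil         1.961       8.336      0.1455      0.2048
  solve Keq expr → x = -0.04156; check Q = 0.01198
Then change container volume by factor 2 (V_new/V_old).
Step 2:
                    E           J           D           G
  Initial      0.9803       4.168     0.07277      0.1024
  Change      0.02444     0.07332     0.07332    -0.04888
  Equil         1.005       4.241      0.1461     0.05351
  solve Keq expr → x = -0.02444; check Q = 0.01198

Q₀ = 8.62; Q > K (proceeds reverse)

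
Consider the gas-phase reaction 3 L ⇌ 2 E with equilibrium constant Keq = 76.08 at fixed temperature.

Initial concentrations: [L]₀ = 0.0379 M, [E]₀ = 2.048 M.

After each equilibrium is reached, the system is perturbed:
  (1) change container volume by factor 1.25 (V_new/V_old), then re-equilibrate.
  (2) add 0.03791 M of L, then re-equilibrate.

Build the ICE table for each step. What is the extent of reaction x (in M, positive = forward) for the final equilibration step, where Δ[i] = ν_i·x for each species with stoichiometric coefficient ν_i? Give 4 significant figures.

Q₀ = 7.7045e+04 vs Keq = 76.08 ⇒ Q>K, reverse
Step 1:
                   L          E
  I           0.0379      2.048
  C           0.3161    -0.2107
  E            0.354      1.837
  solve Keq expr → x = -0.1054; check Q = 76.08
Then change container volume by factor 1.25 (V_new/V_old).
Step 2:
                   L          E
  I           0.2832       1.47
  C          0.02002   -0.01335
  E           0.3032      1.456
  solve Keq expr → x = -0.006673; check Q = 76.08
Then add 0.03791 M of L.
Step 3:
                   L          E
  I           0.3411      1.456
  C         -0.03471    0.02314
  E           0.3064       1.48
  solve Keq expr → x = 0.01157; check Q = 76.08

x = 0.01157 M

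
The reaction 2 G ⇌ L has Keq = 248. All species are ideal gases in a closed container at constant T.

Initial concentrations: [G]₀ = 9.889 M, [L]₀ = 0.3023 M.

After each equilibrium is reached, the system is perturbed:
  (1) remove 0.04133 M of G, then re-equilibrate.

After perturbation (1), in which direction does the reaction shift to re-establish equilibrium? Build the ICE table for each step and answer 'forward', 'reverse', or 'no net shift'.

Q₀ = 0.003091 vs Keq = 248 ⇒ Q<K, forward
Step 1:
                   G          L
  init         9.889     0.3023
  Δ           -9.745      4.872
  eq          0.1444      5.175
  solve Keq expr → x = 4.872; check Q = 248
Then remove 0.04133 M of G.
Step 2:
                   G          L
  init        0.1031      5.175
  Δ          0.04104   -0.02052
  eq          0.1442      5.154
  solve Keq expr → x = -0.02052; check Q = 248

Direction: reverse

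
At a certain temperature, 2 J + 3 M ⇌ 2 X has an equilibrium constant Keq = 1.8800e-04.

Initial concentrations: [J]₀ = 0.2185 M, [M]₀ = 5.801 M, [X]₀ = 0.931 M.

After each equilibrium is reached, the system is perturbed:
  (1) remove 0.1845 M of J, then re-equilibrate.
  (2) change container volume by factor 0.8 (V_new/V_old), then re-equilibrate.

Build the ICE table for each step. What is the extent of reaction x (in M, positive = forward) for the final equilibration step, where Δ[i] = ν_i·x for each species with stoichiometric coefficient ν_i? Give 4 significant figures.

Q₀ = 0.093 vs Keq = 1.8800e-04 ⇒ Q>K, reverse
Step 1:
                  J         M         X
  init       0.2185     5.801     0.931
  Δ          0.7039     1.056   -0.7039
  eq         0.9224     6.857    0.2271
  solve Keq expr → x = -0.352; check Q = 1.8800e-04
Then remove 0.1845 M of J.
Step 2:
                  J         M         X
  init       0.7379     6.857    0.2271
  Δ         0.03471   0.05206  -0.03471
  eq         0.7726     6.909    0.1924
  solve Keq expr → x = -0.01735; check Q = 1.8800e-04
Then change container volume by factor 0.8 (V_new/V_old).
Step 3:
                  J         M         X
  init       0.9658     8.636    0.2405
  Δ        -0.06689   -0.1003   0.06689
  eq         0.8989     8.536    0.3074
  solve Keq expr → x = 0.03344; check Q = 1.8800e-04

x = 0.03344 M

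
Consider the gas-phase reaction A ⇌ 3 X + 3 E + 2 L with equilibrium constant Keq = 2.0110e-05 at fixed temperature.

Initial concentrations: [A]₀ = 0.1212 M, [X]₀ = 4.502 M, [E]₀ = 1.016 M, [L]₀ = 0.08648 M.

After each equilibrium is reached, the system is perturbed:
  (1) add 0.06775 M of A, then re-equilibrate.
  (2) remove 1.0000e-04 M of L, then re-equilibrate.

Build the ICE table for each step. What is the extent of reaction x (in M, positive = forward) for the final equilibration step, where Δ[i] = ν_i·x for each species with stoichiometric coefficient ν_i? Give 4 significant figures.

x = 4.9942e-05 M

Q₀ = 5.905 vs Keq = 2.0110e-05 ⇒ Q>K, reverse
Step 1:
                   A          X          E          L
  init        0.1212      4.502      1.016    0.08648
  Δ          0.04312    -0.1294    -0.1294   -0.08624
  eq          0.1643      4.373     0.8866 2.3813e-04
  solve Keq expr → x = -0.04312; check Q = 2.0110e-05
Then add 0.06775 M of A.
Step 2:
                   A          X          E          L
  init        0.2321      4.373     0.8866 2.3813e-04
  Δ       -2.2406e-05 6.7219e-05 6.7219e-05 4.4813e-05
  eq           0.232      4.373     0.8867 2.8294e-04
  solve Keq expr → x = 2.2406e-05; check Q = 2.0110e-05
Then remove 1.0000e-04 M of L.
Step 3:
                   A          X          E          L
  init         0.232      4.373     0.8867 1.8294e-04
  Δ       -4.9942e-05 1.4982e-04 1.4982e-04 9.9883e-05
  eq           0.232      4.373     0.8869 2.8283e-04
  solve Keq expr → x = 4.9942e-05; check Q = 2.0110e-05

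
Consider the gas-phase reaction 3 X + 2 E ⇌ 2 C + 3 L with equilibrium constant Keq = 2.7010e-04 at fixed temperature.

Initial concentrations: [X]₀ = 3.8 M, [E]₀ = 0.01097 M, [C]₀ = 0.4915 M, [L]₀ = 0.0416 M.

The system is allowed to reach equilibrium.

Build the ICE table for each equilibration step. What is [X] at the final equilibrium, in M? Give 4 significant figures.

[X]_eq = 3.813 M

Q₀ = 0.002634 vs Keq = 2.7010e-04 ⇒ Q>K, reverse
Step 1:
                    X           E           C           L
  init            3.8     0.01097      0.4915      0.0416
  Δ           0.01268    0.008451   -0.008451    -0.01268
  eq            3.813     0.01942       0.483     0.02892
  solve Keq expr → x = -0.004225; check Q = 2.7010e-04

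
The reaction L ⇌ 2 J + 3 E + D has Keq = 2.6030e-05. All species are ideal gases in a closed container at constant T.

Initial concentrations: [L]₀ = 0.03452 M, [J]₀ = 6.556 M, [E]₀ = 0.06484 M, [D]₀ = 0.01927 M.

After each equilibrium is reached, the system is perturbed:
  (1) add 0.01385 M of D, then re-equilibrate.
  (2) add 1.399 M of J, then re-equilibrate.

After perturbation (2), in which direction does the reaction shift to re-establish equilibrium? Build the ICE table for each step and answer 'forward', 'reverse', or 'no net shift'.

Q₀ = 0.006541 vs Keq = 2.6030e-05 ⇒ Q>K, reverse
Step 1:
                    L           J           E           D
  init        0.03452       6.556     0.06484     0.01927
  Δ           0.01514    -0.03027    -0.04541    -0.01514
  eq          0.04966       6.526     0.01943    0.004135
  solve Keq expr → x = -0.01514; check Q = 2.6030e-05
Then add 0.01385 M of D.
Step 2:
                    L           J           E           D
  init        0.04966       6.526     0.01943     0.01798
  Δ          0.002264   -0.004527   -0.006791   -0.002264
  eq          0.05192       6.521     0.01264     0.01572
  solve Keq expr → x = -0.002264; check Q = 2.6030e-05
Then add 1.399 M of J.
Step 3:
                    L           J           E           D
  init        0.05192        7.92     0.01264     0.01572
  Δ        4.6368e-04 -9.2736e-04   -0.001391 -4.6368e-04
  eq          0.05238       7.919     0.01125     0.01526
  solve Keq expr → x = -4.6368e-04; check Q = 2.6030e-05

Direction: reverse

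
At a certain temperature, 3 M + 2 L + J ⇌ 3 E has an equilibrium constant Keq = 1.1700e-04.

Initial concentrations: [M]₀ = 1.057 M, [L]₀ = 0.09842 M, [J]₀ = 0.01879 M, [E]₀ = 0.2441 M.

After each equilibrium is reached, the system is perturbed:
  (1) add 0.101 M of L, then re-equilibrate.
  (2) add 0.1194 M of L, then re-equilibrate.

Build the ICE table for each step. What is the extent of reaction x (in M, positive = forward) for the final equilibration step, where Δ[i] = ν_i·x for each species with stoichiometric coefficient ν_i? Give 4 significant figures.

x = 9.7760e-04 M

Q₀ = 67.67 vs Keq = 1.1700e-04 ⇒ Q>K, reverse
Step 1:
                    M           L           J           E
  I             1.057     0.09842     0.01879      0.2441
  C            0.2325       0.155     0.07751     -0.2325
  E              1.29      0.2534      0.0963     0.01158
  solve Keq expr → x = -0.07751; check Q = 1.1700e-04
Then add 0.101 M of L.
Step 2:
                    M           L           J           E
  I              1.29      0.3544      0.0963     0.01158
  C         -0.002773   -0.001849 -9.2448e-04    0.002773
  E             1.287      0.3526     0.09537     0.01435
  solve Keq expr → x = 9.2448e-04; check Q = 1.1700e-04
Then add 0.1194 M of L.
Step 3:
                    M           L           J           E
  I             1.287       0.472     0.09537     0.01435
  C         -0.002933   -0.001955 -9.7760e-04    0.002933
  E             1.284        0.47      0.0944     0.01728
  solve Keq expr → x = 9.7760e-04; check Q = 1.1700e-04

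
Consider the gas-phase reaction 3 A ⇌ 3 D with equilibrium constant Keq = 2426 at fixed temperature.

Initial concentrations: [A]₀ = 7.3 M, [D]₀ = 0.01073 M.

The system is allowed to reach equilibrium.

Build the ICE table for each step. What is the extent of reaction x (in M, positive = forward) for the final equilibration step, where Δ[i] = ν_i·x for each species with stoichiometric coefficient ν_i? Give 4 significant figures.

Q₀ = 3.1756e-09 vs Keq = 2426 ⇒ Q<K, forward
Step 1:
                   A          D
  I              7.3    0.01073
  C           -6.794      6.794
  E           0.5064      6.804
  solve Keq expr → x = 2.265; check Q = 2426

x = 2.265 M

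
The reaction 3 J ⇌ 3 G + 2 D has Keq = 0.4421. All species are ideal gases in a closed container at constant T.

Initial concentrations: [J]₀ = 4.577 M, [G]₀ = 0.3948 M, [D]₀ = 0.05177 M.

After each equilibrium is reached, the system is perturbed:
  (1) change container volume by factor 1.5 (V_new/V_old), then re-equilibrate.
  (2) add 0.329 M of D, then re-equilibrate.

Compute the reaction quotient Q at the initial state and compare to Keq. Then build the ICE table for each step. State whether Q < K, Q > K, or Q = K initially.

Q₀ = 1.7201e-06; Q < K (proceeds forward)

Q₀ = 1.7201e-06 vs Keq = 0.4421 ⇒ Q<K, forward
Step 1:
                  J         G         D
  init        4.577    0.3948   0.05177
  Δ          -1.644     1.644     1.096
  eq          2.933     2.039     1.148
  solve Keq expr → x = 0.5479; check Q = 0.4421
Then change container volume by factor 1.5 (V_new/V_old).
Step 2:
                  J         G         D
  init        1.955     1.359    0.7651
  Δ         -0.1523    0.1523    0.1015
  eq          1.803     1.511    0.8666
  solve Keq expr → x = 0.05075; check Q = 0.4421
Then add 0.329 M of D.
Step 3:
                  J         G         D
  init        1.803     1.511     1.196
  Δ          0.1329   -0.1329  -0.08863
  eq          1.936     1.378     1.107
  solve Keq expr → x = -0.04431; check Q = 0.4421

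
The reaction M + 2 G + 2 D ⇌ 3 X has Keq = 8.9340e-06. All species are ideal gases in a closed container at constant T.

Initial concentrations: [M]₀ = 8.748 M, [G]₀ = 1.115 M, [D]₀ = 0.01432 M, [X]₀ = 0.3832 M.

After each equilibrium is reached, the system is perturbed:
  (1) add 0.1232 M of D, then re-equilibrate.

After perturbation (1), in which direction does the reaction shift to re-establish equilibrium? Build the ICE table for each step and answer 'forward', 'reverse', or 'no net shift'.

Q₀ = 25.23 vs Keq = 8.9340e-06 ⇒ Q>K, reverse
Step 1:
                  M         G         D         X
  Initial     8.748     1.115   0.01432    0.3832
  Change     0.1207    0.2413    0.2413    -0.362
  Equil       8.869     1.356    0.2557    0.0212
  solve Keq expr → x = -0.1207; check Q = 8.9340e-06
Then add 0.1232 M of D.
Step 2:
                  M         G         D         X
  Initial     8.869     1.356    0.3789    0.0212
  Change  -0.002034 -0.004067 -0.004067  0.006101
  Equil       8.867     1.352    0.3748    0.0273
  solve Keq expr → x = 0.002034; check Q = 8.9340e-06

Direction: forward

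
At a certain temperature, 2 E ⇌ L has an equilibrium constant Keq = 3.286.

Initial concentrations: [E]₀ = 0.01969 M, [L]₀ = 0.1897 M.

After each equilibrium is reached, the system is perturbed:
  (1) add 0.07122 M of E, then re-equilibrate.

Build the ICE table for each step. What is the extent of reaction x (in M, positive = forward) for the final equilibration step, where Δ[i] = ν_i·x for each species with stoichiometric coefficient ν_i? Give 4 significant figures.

Q₀ = 489.3 vs Keq = 3.286 ⇒ Q>K, reverse
Step 1:
                   E          L
  Initial    0.01969     0.1897
  Change      0.1621   -0.08107
  Equil       0.1818     0.1086
  solve Keq expr → x = -0.08107; check Q = 3.286
Then add 0.07122 M of E.
Step 2:
                   E          L
  Initial      0.253     0.1086
  Change      -0.051     0.0255
  Equil        0.202     0.1341
  solve Keq expr → x = 0.0255; check Q = 3.286

x = 0.0255 M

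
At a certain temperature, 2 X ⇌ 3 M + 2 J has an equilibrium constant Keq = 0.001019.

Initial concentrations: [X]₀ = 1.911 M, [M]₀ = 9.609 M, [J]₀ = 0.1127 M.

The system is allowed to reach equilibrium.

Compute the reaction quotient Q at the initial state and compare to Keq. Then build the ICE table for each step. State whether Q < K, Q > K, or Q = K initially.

Q₀ = 3.086 vs Keq = 0.001019 ⇒ Q>K, reverse
Step 1:
                    X           M           J
  I             1.911       9.609      0.1127
  C            0.1105     -0.1657     -0.1105
  E             2.021       9.443    0.002224
  solve Keq expr → x = -0.05524; check Q = 0.001019

Q₀ = 3.086; Q > K (proceeds reverse)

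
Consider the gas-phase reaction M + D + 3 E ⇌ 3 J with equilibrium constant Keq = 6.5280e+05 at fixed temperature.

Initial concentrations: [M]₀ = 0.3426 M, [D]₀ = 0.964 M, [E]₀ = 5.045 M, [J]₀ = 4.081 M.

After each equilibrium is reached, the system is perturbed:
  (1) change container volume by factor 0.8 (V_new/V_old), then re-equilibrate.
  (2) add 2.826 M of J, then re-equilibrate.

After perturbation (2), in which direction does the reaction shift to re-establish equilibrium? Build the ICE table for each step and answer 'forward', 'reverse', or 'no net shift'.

Direction: reverse

Q₀ = 1.603 vs Keq = 6.5280e+05 ⇒ Q<K, forward
Step 1:
                  M         D         E         J
  init       0.3426     0.964     5.045     4.081
  Δ         -0.3426   -0.3426    -1.028     1.028
  eq      5.0702e-06    0.6214     4.017     5.109
  solve Keq expr → x = 0.3426; check Q = 6.5280e+05
Then change container volume by factor 0.8 (V_new/V_old).
Step 2:
                  M         D         E         J
  init    6.3377e-06    0.7768     5.022     6.386
  Δ       -2.2815e-06 -2.2815e-06 -6.8446e-06 6.8446e-06
  eq      4.0562e-06    0.7768     5.022     6.386
  solve Keq expr → x = 2.2815e-06; check Q = 6.5280e+05
Then add 2.826 M of J.
Step 3:
                  M         D         E         J
  init    4.0562e-06    0.7768     5.022     9.212
  Δ       8.1191e-06 8.1191e-06 2.4357e-05 -2.4357e-05
  eq      1.2175e-05    0.7768     5.022     9.212
  solve Keq expr → x = -8.1191e-06; check Q = 6.5280e+05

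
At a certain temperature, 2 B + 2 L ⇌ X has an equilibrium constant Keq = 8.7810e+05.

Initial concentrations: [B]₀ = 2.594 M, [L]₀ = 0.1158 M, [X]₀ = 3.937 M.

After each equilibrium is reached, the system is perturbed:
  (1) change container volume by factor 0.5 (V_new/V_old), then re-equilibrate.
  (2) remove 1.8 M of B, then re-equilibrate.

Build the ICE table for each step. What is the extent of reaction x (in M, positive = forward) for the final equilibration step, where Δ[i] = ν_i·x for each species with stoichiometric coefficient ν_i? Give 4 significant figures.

x = -1.7342e-04 M

Q₀ = 43.63 vs Keq = 8.7810e+05 ⇒ Q<K, forward
Step 1:
                   B          L          X
  Initial      2.594     0.1158      3.937
  Change     -0.1149    -0.1149    0.05747
  Equil        2.479 8.6034e-04      3.994
  solve Keq expr → x = 0.05747; check Q = 8.7810e+05
Then change container volume by factor 0.5 (V_new/V_old).
Step 2:
                   B          L          X
  Initial      4.958   0.001721      7.989
  Change   -0.001112  -0.001112 5.5609e-04
  Equil        4.957 6.0851e-04      7.989
  solve Keq expr → x = 5.5609e-04; check Q = 8.7810e+05
Then remove 1.8 M of B.
Step 3:
                   B          L          X
  Initial      3.157 6.0851e-04      7.989
  Change  3.4683e-04 3.4683e-04 -1.7342e-04
  Equil        3.157 9.5534e-04      7.989
  solve Keq expr → x = -1.7342e-04; check Q = 8.7810e+05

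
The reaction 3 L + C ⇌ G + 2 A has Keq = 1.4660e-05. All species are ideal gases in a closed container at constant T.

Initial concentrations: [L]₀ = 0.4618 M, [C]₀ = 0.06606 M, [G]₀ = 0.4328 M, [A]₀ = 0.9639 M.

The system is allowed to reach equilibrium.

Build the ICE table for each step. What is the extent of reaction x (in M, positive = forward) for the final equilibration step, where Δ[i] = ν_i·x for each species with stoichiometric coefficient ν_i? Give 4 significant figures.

x = -0.4293 M

Q₀ = 61.81 vs Keq = 1.4660e-05 ⇒ Q>K, reverse
Step 1:
                    L           C           G           A
  init         0.4618     0.06606      0.4328      0.9639
  Δ             1.288      0.4293     -0.4293     -0.8586
  eq             1.75      0.4954    0.003507      0.1053
  solve Keq expr → x = -0.4293; check Q = 1.4660e-05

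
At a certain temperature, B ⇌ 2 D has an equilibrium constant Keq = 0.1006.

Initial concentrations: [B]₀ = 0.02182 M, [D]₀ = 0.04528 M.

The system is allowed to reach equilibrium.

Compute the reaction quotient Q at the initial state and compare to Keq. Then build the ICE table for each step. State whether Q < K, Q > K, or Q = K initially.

Q₀ = 0.09396; Q < K (proceeds forward)

Q₀ = 0.09396 vs Keq = 0.1006 ⇒ Q<K, forward
Step 1:
                  B         D
  init      0.02182   0.04528
  Δ       -5.1034e-04  0.001021
  eq        0.02131    0.0463
  solve Keq expr → x = 5.1034e-04; check Q = 0.1006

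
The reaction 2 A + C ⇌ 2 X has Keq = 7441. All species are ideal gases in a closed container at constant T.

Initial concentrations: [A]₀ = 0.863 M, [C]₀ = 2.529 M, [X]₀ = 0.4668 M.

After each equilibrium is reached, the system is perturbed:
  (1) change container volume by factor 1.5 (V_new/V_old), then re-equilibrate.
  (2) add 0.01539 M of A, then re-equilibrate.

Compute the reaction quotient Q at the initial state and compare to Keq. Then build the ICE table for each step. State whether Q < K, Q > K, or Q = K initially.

Q₀ = 0.1157; Q < K (proceeds forward)

Q₀ = 0.1157 vs Keq = 7441 ⇒ Q<K, forward
Step 1:
                  A         C         X
  init        0.863     2.529    0.4668
  Δ         -0.8525   -0.4262    0.8525
  eq        0.01055     2.103     1.319
  solve Keq expr → x = 0.4262; check Q = 7441
Then change container volume by factor 1.5 (V_new/V_old).
Step 2:
                  A         C         X
  init     0.007031     1.402    0.8795
  Δ        0.001563 7.8126e-04 -0.001563
  eq       0.008594     1.403    0.8779
  solve Keq expr → x = -7.8126e-04; check Q = 7441
Then add 0.01539 M of A.
Step 3:
                  A         C         X
  init      0.02398     1.403    0.8779
  Δ        -0.01522 -0.007609   0.01522
  eq       0.008766     1.395    0.8932
  solve Keq expr → x = 0.007609; check Q = 7441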